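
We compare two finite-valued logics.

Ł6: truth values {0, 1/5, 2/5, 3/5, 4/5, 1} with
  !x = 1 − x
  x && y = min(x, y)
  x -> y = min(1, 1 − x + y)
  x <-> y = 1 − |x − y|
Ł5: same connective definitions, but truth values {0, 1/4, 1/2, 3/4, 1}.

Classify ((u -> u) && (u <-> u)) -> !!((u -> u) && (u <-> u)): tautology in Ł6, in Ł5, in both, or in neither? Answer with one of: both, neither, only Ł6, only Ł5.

both

In Ł6: every assignment gives 1 — tautology.
In Ł5: every assignment gives 1 — tautology.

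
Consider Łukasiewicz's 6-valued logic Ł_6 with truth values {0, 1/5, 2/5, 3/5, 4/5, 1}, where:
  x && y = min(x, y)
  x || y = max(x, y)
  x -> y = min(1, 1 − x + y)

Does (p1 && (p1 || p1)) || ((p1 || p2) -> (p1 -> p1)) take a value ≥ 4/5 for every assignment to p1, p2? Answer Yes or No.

Yes

At p1 = 2/5, p2 = 1, for instance:
p1 || p1 = 2/5 || 2/5 = 2/5
p1 && (p1 || p1) = 2/5 && 2/5 = 2/5
p1 || p2 = 2/5 || 1 = 1
p1 -> p1 = 2/5 -> 2/5 = 1
(p1 || p2) -> (p1 -> p1) = 1 -> 1 = 1
(p1 && (p1 || p1)) || ((p1 || p2) -> (p1 -> p1)) = 2/5 || 1 = 1
and checking the remaining 35 assignments likewise gives ≥ 4/5 in every case.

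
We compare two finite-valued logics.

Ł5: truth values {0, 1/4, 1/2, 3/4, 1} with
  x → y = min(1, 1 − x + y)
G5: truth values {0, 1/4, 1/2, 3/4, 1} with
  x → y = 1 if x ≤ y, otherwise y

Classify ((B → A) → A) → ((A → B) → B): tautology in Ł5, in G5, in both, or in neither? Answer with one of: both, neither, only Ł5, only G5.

only Ł5

In Ł5: every assignment gives 1 — tautology.
In G5: at A = 0, B = 1/4 the value is 1/4 — not a tautology.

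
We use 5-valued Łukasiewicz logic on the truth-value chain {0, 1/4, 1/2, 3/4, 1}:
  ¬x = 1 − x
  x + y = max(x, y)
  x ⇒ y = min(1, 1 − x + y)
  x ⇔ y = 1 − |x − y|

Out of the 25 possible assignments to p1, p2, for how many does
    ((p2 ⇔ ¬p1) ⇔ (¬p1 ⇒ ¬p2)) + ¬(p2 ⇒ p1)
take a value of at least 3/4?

14

value 1: 8 assignments (counts)
value 3/4: 6 assignments (counts)
value 1/2: 7 assignments
value 1/4: 2 assignments
value 0: 2 assignments
So 14 of the 25 assignments meet the threshold.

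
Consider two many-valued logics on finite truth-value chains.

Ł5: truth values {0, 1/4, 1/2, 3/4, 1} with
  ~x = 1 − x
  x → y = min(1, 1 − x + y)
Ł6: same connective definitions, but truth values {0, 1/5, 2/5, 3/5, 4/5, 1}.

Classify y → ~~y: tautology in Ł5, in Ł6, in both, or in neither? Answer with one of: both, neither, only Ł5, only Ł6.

In Ł5: every assignment gives 1 — tautology.
In Ł6: every assignment gives 1 — tautology.

both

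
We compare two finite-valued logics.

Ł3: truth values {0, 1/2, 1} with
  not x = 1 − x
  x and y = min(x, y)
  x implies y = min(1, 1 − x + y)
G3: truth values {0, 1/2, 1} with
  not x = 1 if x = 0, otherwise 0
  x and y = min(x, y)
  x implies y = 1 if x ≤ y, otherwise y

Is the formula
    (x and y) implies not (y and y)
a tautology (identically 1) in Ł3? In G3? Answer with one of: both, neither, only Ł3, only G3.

In Ł3: at x = 1/2, y = 1 the value is 1/2 — not a tautology.
In G3: at x = 1/2, y = 1/2 the value is 0 — not a tautology.

neither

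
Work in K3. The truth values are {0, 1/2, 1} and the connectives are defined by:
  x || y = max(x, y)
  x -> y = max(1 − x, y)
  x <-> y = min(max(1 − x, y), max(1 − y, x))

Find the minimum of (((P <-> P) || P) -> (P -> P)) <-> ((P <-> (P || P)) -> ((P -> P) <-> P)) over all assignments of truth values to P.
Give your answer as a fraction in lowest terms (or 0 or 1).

Take P = 0:
P <-> P = 0 <-> 0 = 1
(P <-> P) || P = 1 || 0 = 1
P -> P = 0 -> 0 = 1
((P <-> P) || P) -> (P -> P) = 1 -> 1 = 1
P || P = 0 || 0 = 0
P <-> (P || P) = 0 <-> 0 = 1
P -> P = 0 -> 0 = 1
(P -> P) <-> P = 1 <-> 0 = 0
(P <-> (P || P)) -> ((P -> P) <-> P) = 1 -> 0 = 0
(((P <-> P) || P) -> (P -> P)) <-> ((P <-> (P || P)) -> ((P -> P) <-> P)) = 1 <-> 0 = 0
No assignment yields a value below 0, so this is the minimum.

0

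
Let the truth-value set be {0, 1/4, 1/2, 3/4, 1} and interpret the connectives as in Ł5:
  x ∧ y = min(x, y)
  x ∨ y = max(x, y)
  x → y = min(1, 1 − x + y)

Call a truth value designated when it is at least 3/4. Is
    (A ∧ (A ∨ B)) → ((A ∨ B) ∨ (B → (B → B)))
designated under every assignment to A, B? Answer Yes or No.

At A = 3/4, B = 0, for instance:
A ∨ B = 3/4 ∨ 0 = 3/4
A ∧ (A ∨ B) = 3/4 ∧ 3/4 = 3/4
A ∨ B = 3/4 ∨ 0 = 3/4
B → B = 0 → 0 = 1
B → (B → B) = 0 → 1 = 1
(A ∨ B) ∨ (B → (B → B)) = 3/4 ∨ 1 = 1
(A ∧ (A ∨ B)) → ((A ∨ B) ∨ (B → (B → B))) = 3/4 → 1 = 1
and checking the remaining 24 assignments likewise gives ≥ 3/4 in every case.

Yes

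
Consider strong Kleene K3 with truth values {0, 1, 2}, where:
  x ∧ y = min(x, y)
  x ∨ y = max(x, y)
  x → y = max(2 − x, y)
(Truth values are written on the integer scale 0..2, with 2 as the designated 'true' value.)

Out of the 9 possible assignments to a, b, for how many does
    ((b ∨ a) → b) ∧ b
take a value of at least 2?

a = 0, b = 0 ↦ 0  <
a = 0, b = 1 ↦ 1  <
a = 0, b = 2 ↦ 2  ≥
a = 1, b = 0 ↦ 0  <
a = 1, b = 1 ↦ 1  <
a = 1, b = 2 ↦ 2  ≥
a = 2, b = 0 ↦ 0  <
a = 2, b = 1 ↦ 1  <
a = 2, b = 2 ↦ 2  ≥
So 3 of the 9 assignments meet the threshold.

3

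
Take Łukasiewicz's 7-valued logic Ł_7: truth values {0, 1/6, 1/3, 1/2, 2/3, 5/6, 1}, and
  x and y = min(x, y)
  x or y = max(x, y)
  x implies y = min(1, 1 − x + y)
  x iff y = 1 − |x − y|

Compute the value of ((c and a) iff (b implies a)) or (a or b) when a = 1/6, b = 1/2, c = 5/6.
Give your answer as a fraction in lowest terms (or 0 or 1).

c and a = 5/6 and 1/6 = 1/6
b implies a = 1/2 implies 1/6 = 2/3
(c and a) iff (b implies a) = 1/6 iff 2/3 = 1/2
a or b = 1/6 or 1/2 = 1/2
((c and a) iff (b implies a)) or (a or b) = 1/2 or 1/2 = 1/2

1/2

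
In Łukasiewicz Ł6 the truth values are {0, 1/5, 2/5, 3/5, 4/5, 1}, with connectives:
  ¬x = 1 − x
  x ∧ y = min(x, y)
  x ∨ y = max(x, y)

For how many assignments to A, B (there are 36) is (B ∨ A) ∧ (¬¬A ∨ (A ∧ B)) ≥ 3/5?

18

value 1: 6 assignments (counts)
value 4/5: 6 assignments (counts)
value 3/5: 6 assignments (counts)
value 2/5: 6 assignments
value 1/5: 6 assignments
value 0: 6 assignments
So 18 of the 36 assignments meet the threshold.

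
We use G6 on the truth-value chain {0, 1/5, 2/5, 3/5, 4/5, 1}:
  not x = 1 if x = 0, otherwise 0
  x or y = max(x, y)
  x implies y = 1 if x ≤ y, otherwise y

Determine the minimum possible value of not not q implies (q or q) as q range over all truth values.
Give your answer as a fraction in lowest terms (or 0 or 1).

1/5

Take q = 1/5:
not q = not 1/5 = 0
not not q = not 0 = 1
q or q = 1/5 or 1/5 = 1/5
not not q implies (q or q) = 1 implies 1/5 = 1/5
No assignment yields a value below 1/5, so this is the minimum.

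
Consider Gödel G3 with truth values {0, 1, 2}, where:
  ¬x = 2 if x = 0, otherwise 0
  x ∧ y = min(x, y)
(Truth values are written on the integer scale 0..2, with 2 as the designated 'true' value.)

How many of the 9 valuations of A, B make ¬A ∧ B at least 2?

A = 0, B = 0 ↦ 0  <
A = 0, B = 1 ↦ 1  <
A = 0, B = 2 ↦ 2  ≥
A = 1, B = 0 ↦ 0  <
A = 1, B = 1 ↦ 0  <
A = 1, B = 2 ↦ 0  <
A = 2, B = 0 ↦ 0  <
A = 2, B = 1 ↦ 0  <
A = 2, B = 2 ↦ 0  <
So 1 of the 9 assignments meets the threshold.

1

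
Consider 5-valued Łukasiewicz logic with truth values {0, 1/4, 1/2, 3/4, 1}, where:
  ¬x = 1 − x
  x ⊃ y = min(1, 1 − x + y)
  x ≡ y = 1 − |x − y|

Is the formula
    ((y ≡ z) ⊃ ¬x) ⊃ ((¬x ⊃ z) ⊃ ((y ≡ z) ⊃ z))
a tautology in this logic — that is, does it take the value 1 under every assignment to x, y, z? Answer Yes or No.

At x = 3/4, y = 1/2, z = 0, for instance:
y ≡ z = 1/2 ≡ 0 = 1/2
¬x = ¬3/4 = 1/4
(y ≡ z) ⊃ ¬x = 1/2 ⊃ 1/4 = 3/4
¬x ⊃ z = 1/4 ⊃ 0 = 3/4
(y ≡ z) ⊃ z = 1/2 ⊃ 0 = 1/2
(¬x ⊃ z) ⊃ ((y ≡ z) ⊃ z) = 3/4 ⊃ 1/2 = 3/4
((y ≡ z) ⊃ ¬x) ⊃ ((¬x ⊃ z) ⊃ ((y ≡ z) ⊃ z)) = 3/4 ⊃ 3/4 = 1
and checking the remaining 124 assignments likewise gives ≥ 1 in every case.

Yes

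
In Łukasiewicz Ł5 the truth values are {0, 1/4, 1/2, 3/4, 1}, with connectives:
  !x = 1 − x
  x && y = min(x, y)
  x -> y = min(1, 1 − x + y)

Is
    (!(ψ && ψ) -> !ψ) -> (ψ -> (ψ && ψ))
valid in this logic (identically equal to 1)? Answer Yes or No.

Yes

ψ = 0 ↦ 1
ψ = 1/4 ↦ 1
ψ = 1/2 ↦ 1
ψ = 3/4 ↦ 1
ψ = 1 ↦ 1
Every assignment gives a value ≥ 1.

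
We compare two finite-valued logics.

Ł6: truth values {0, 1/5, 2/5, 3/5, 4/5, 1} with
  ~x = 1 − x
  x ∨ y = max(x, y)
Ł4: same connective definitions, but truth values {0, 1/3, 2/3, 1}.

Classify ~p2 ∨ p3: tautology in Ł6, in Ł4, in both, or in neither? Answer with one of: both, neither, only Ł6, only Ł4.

neither

In Ł6: at p2 = 1/5, p3 = 0 the value is 4/5 — not a tautology.
In Ł4: at p2 = 1/3, p3 = 0 the value is 2/3 — not a tautology.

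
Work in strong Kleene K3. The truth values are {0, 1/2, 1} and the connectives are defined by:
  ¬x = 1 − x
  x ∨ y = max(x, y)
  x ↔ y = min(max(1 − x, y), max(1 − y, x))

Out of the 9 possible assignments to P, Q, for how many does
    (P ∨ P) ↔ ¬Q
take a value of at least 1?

P = 0, Q = 0 ↦ 0  <
P = 0, Q = 1/2 ↦ 1/2  <
P = 0, Q = 1 ↦ 1  ≥
P = 1/2, Q = 0 ↦ 1/2  <
P = 1/2, Q = 1/2 ↦ 1/2  <
P = 1/2, Q = 1 ↦ 1/2  <
P = 1, Q = 0 ↦ 1  ≥
P = 1, Q = 1/2 ↦ 1/2  <
P = 1, Q = 1 ↦ 0  <
So 2 of the 9 assignments meet the threshold.

2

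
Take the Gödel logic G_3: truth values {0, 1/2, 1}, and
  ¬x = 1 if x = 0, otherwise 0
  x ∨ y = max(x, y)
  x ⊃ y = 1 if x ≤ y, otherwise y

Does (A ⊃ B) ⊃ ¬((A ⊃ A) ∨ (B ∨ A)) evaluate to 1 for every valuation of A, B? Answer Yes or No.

Counterexample: take A = 0, B = 0.
A ⊃ B = 0 ⊃ 0 = 1
A ⊃ A = 0 ⊃ 0 = 1
B ∨ A = 0 ∨ 0 = 0
(A ⊃ A) ∨ (B ∨ A) = 1 ∨ 0 = 1
¬((A ⊃ A) ∨ (B ∨ A)) = ¬1 = 0
(A ⊃ B) ⊃ ¬((A ⊃ A) ∨ (B ∨ A)) = 1 ⊃ 0 = 0
This gives 0 ≠ 1.

No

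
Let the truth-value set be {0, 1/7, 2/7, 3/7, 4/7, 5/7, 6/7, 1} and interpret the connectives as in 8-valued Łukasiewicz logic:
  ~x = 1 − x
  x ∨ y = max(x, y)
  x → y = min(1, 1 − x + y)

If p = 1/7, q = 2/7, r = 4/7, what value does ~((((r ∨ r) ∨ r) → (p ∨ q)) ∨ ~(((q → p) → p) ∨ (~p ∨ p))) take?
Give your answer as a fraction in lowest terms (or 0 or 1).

r ∨ r = 4/7 ∨ 4/7 = 4/7
(r ∨ r) ∨ r = 4/7 ∨ 4/7 = 4/7
p ∨ q = 1/7 ∨ 2/7 = 2/7
((r ∨ r) ∨ r) → (p ∨ q) = 4/7 → 2/7 = 5/7
q → p = 2/7 → 1/7 = 6/7
(q → p) → p = 6/7 → 1/7 = 2/7
~p = ~1/7 = 6/7
~p ∨ p = 6/7 ∨ 1/7 = 6/7
((q → p) → p) ∨ (~p ∨ p) = 2/7 ∨ 6/7 = 6/7
~(((q → p) → p) ∨ (~p ∨ p)) = ~6/7 = 1/7
(((r ∨ r) ∨ r) → (p ∨ q)) ∨ ~(((q → p) → p) ∨ (~p ∨ p)) = 5/7 ∨ 1/7 = 5/7
~((((r ∨ r) ∨ r) → (p ∨ q)) ∨ ~(((q → p) → p) ∨ (~p ∨ p))) = ~5/7 = 2/7

2/7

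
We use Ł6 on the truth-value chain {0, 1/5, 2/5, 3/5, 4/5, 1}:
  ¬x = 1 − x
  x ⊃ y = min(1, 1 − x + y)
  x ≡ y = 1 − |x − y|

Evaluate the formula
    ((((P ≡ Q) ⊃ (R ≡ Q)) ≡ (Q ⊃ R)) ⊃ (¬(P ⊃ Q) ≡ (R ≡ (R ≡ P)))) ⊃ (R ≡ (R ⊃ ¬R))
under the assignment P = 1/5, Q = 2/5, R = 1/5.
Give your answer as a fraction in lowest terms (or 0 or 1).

P ≡ Q = 1/5 ≡ 2/5 = 4/5
R ≡ Q = 1/5 ≡ 2/5 = 4/5
(P ≡ Q) ⊃ (R ≡ Q) = 4/5 ⊃ 4/5 = 1
Q ⊃ R = 2/5 ⊃ 1/5 = 4/5
((P ≡ Q) ⊃ (R ≡ Q)) ≡ (Q ⊃ R) = 1 ≡ 4/5 = 4/5
P ⊃ Q = 1/5 ⊃ 2/5 = 1
¬(P ⊃ Q) = ¬1 = 0
R ≡ P = 1/5 ≡ 1/5 = 1
R ≡ (R ≡ P) = 1/5 ≡ 1 = 1/5
¬(P ⊃ Q) ≡ (R ≡ (R ≡ P)) = 0 ≡ 1/5 = 4/5
(((P ≡ Q) ⊃ (R ≡ Q)) ≡ (Q ⊃ R)) ⊃ (¬(P ⊃ Q) ≡ (R ≡ (R ≡ P))) = 4/5 ⊃ 4/5 = 1
¬R = ¬1/5 = 4/5
R ⊃ ¬R = 1/5 ⊃ 4/5 = 1
R ≡ (R ⊃ ¬R) = 1/5 ≡ 1 = 1/5
((((P ≡ Q) ⊃ (R ≡ Q)) ≡ (Q ⊃ R)) ⊃ (¬(P ⊃ Q) ≡ (R ≡ (R ≡ P)))) ⊃ (R ≡ (R ⊃ ¬R)) = 1 ⊃ 1/5 = 1/5

1/5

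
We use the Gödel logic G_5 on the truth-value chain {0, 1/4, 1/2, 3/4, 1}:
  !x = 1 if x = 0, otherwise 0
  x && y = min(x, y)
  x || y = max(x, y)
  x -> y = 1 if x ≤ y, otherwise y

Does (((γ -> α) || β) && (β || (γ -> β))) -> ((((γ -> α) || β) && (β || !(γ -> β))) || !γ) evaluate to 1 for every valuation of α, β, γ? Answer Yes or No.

Counterexample: take α = 1/4, β = 1/4, γ = 1/4.
γ -> α = 1/4 -> 1/4 = 1
(γ -> α) || β = 1 || 1/4 = 1
γ -> β = 1/4 -> 1/4 = 1
β || (γ -> β) = 1/4 || 1 = 1
((γ -> α) || β) && (β || (γ -> β)) = 1 && 1 = 1
γ -> α = 1/4 -> 1/4 = 1
(γ -> α) || β = 1 || 1/4 = 1
γ -> β = 1/4 -> 1/4 = 1
!(γ -> β) = !1 = 0
β || !(γ -> β) = 1/4 || 0 = 1/4
((γ -> α) || β) && (β || !(γ -> β)) = 1 && 1/4 = 1/4
!γ = !1/4 = 0
(((γ -> α) || β) && (β || !(γ -> β))) || !γ = 1/4 || 0 = 1/4
(((γ -> α) || β) && (β || (γ -> β))) -> ((((γ -> α) || β) && (β || !(γ -> β))) || !γ) = 1 -> 1/4 = 1/4
This gives 1/4 ≠ 1.

No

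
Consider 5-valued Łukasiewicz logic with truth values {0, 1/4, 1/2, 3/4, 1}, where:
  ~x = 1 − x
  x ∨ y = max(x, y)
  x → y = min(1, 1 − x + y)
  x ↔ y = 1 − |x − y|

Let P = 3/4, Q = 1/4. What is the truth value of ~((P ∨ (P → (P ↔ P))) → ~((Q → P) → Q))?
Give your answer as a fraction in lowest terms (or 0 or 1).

1/4

P ↔ P = 3/4 ↔ 3/4 = 1
P → (P ↔ P) = 3/4 → 1 = 1
P ∨ (P → (P ↔ P)) = 3/4 ∨ 1 = 1
Q → P = 1/4 → 3/4 = 1
(Q → P) → Q = 1 → 1/4 = 1/4
~((Q → P) → Q) = ~1/4 = 3/4
(P ∨ (P → (P ↔ P))) → ~((Q → P) → Q) = 1 → 3/4 = 3/4
~((P ∨ (P → (P ↔ P))) → ~((Q → P) → Q)) = ~3/4 = 1/4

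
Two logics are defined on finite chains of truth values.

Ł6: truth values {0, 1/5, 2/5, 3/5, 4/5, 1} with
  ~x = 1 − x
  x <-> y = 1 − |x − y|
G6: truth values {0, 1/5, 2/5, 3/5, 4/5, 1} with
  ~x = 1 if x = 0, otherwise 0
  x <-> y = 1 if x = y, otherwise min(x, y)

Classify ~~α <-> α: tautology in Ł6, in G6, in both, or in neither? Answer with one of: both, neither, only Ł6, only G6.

In Ł6: every assignment gives 1 — tautology.
In G6: at α = 1/5 the value is 1/5 — not a tautology.

only Ł6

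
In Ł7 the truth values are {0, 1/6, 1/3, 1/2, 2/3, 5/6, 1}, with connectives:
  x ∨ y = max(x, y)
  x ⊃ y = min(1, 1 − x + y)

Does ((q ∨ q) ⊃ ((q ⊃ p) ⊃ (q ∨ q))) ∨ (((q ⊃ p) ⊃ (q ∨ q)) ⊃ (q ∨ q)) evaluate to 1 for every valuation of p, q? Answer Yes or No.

At p = 1/3, q = 2/3, for instance:
q ∨ q = 2/3 ∨ 2/3 = 2/3
q ⊃ p = 2/3 ⊃ 1/3 = 2/3
q ∨ q = 2/3 ∨ 2/3 = 2/3
(q ⊃ p) ⊃ (q ∨ q) = 2/3 ⊃ 2/3 = 1
(q ∨ q) ⊃ ((q ⊃ p) ⊃ (q ∨ q)) = 2/3 ⊃ 1 = 1
((q ⊃ p) ⊃ (q ∨ q)) ⊃ (q ∨ q) = 1 ⊃ 2/3 = 2/3
((q ∨ q) ⊃ ((q ⊃ p) ⊃ (q ∨ q))) ∨ (((q ⊃ p) ⊃ (q ∨ q)) ⊃ (q ∨ q)) = 1 ∨ 2/3 = 1
and checking the remaining 48 assignments likewise gives ≥ 1 in every case.

Yes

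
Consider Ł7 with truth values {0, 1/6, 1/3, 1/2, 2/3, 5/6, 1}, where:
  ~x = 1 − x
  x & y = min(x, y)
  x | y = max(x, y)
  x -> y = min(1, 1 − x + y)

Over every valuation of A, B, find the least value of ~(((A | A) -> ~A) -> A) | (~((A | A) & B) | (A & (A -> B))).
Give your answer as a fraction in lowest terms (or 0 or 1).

Take A = 1/2, B = 1/2:
A | A = 1/2 | 1/2 = 1/2
~A = ~1/2 = 1/2
(A | A) -> ~A = 1/2 -> 1/2 = 1
((A | A) -> ~A) -> A = 1 -> 1/2 = 1/2
~(((A | A) -> ~A) -> A) = ~1/2 = 1/2
A | A = 1/2 | 1/2 = 1/2
(A | A) & B = 1/2 & 1/2 = 1/2
~((A | A) & B) = ~1/2 = 1/2
A -> B = 1/2 -> 1/2 = 1
A & (A -> B) = 1/2 & 1 = 1/2
~((A | A) & B) | (A & (A -> B)) = 1/2 | 1/2 = 1/2
~(((A | A) -> ~A) -> A) | (~((A | A) & B) | (A & (A -> B))) = 1/2 | 1/2 = 1/2
No assignment yields a value below 1/2, so this is the minimum.

1/2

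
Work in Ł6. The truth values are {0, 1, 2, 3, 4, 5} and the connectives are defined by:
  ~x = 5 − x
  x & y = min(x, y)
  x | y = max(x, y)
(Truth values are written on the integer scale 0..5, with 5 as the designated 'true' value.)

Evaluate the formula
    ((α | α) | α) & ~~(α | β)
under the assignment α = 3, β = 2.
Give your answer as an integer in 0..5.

α | α = 3 | 3 = 3
(α | α) | α = 3 | 3 = 3
α | β = 3 | 2 = 3
~(α | β) = ~3 = 2
~~(α | β) = ~2 = 3
((α | α) | α) & ~~(α | β) = 3 & 3 = 3

3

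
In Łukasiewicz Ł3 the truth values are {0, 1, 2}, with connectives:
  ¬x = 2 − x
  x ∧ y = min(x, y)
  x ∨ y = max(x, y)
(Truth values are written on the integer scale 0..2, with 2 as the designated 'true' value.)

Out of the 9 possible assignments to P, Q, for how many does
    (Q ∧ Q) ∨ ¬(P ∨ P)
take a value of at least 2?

P = 0, Q = 0 ↦ 2  ≥
P = 0, Q = 1 ↦ 2  ≥
P = 0, Q = 2 ↦ 2  ≥
P = 1, Q = 0 ↦ 1  <
P = 1, Q = 1 ↦ 1  <
P = 1, Q = 2 ↦ 2  ≥
P = 2, Q = 0 ↦ 0  <
P = 2, Q = 1 ↦ 1  <
P = 2, Q = 2 ↦ 2  ≥
So 5 of the 9 assignments meet the threshold.

5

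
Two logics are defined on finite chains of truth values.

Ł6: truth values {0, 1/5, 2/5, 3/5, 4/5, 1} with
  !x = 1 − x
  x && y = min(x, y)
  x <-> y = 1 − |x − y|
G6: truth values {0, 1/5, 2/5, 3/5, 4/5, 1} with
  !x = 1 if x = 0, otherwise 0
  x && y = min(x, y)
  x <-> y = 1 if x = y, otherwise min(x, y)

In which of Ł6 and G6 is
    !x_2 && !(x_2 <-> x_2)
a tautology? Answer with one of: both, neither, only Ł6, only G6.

neither

In Ł6: at x_2 = 0 the value is 0 — not a tautology.
In G6: at x_2 = 0 the value is 0 — not a tautology.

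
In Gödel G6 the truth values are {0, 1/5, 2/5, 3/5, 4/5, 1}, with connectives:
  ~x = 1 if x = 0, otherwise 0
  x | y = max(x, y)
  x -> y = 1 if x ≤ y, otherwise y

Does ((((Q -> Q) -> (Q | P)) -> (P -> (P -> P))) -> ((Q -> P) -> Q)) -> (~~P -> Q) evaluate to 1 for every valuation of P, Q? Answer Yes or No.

Counterexample: take P = 1/5, Q = 2/5.
Q -> Q = 2/5 -> 2/5 = 1
Q | P = 2/5 | 1/5 = 2/5
(Q -> Q) -> (Q | P) = 1 -> 2/5 = 2/5
P -> P = 1/5 -> 1/5 = 1
P -> (P -> P) = 1/5 -> 1 = 1
((Q -> Q) -> (Q | P)) -> (P -> (P -> P)) = 2/5 -> 1 = 1
Q -> P = 2/5 -> 1/5 = 1/5
(Q -> P) -> Q = 1/5 -> 2/5 = 1
(((Q -> Q) -> (Q | P)) -> (P -> (P -> P))) -> ((Q -> P) -> Q) = 1 -> 1 = 1
~P = ~1/5 = 0
~~P = ~0 = 1
~~P -> Q = 1 -> 2/5 = 2/5
((((Q -> Q) -> (Q | P)) -> (P -> (P -> P))) -> ((Q -> P) -> Q)) -> (~~P -> Q) = 1 -> 2/5 = 2/5
This gives 2/5 ≠ 1.

No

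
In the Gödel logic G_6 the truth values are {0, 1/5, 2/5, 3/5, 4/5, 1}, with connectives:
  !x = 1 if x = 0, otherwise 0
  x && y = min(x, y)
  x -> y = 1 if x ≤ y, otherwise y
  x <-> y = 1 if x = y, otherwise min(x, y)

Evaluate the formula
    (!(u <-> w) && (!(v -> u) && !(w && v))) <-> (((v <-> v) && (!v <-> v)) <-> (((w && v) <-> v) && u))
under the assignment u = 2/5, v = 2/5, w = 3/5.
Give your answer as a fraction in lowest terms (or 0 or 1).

1

u <-> w = 2/5 <-> 3/5 = 2/5
!(u <-> w) = !2/5 = 0
v -> u = 2/5 -> 2/5 = 1
!(v -> u) = !1 = 0
w && v = 3/5 && 2/5 = 2/5
!(w && v) = !2/5 = 0
!(v -> u) && !(w && v) = 0 && 0 = 0
!(u <-> w) && (!(v -> u) && !(w && v)) = 0 && 0 = 0
v <-> v = 2/5 <-> 2/5 = 1
!v = !2/5 = 0
!v <-> v = 0 <-> 2/5 = 0
(v <-> v) && (!v <-> v) = 1 && 0 = 0
w && v = 3/5 && 2/5 = 2/5
(w && v) <-> v = 2/5 <-> 2/5 = 1
((w && v) <-> v) && u = 1 && 2/5 = 2/5
((v <-> v) && (!v <-> v)) <-> (((w && v) <-> v) && u) = 0 <-> 2/5 = 0
(!(u <-> w) && (!(v -> u) && !(w && v))) <-> (((v <-> v) && (!v <-> v)) <-> (((w && v) <-> v) && u)) = 0 <-> 0 = 1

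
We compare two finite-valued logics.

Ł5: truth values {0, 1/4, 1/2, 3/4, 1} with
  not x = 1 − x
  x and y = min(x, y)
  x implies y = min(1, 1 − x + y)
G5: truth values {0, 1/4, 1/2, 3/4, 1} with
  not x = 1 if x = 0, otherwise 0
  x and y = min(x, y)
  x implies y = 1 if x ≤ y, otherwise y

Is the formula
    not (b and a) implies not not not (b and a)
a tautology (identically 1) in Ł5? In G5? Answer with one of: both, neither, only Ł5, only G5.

both

In Ł5: every assignment gives 1 — tautology.
In G5: every assignment gives 1 — tautology.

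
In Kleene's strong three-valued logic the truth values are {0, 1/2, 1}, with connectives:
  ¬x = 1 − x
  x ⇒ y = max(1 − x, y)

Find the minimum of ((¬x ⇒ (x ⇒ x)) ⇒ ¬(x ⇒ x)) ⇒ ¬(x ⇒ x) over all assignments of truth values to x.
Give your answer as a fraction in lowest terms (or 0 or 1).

Take x = 1/2:
¬x = ¬1/2 = 1/2
x ⇒ x = 1/2 ⇒ 1/2 = 1/2
¬x ⇒ (x ⇒ x) = 1/2 ⇒ 1/2 = 1/2
x ⇒ x = 1/2 ⇒ 1/2 = 1/2
¬(x ⇒ x) = ¬1/2 = 1/2
(¬x ⇒ (x ⇒ x)) ⇒ ¬(x ⇒ x) = 1/2 ⇒ 1/2 = 1/2
x ⇒ x = 1/2 ⇒ 1/2 = 1/2
¬(x ⇒ x) = ¬1/2 = 1/2
((¬x ⇒ (x ⇒ x)) ⇒ ¬(x ⇒ x)) ⇒ ¬(x ⇒ x) = 1/2 ⇒ 1/2 = 1/2
No assignment yields a value below 1/2, so this is the minimum.

1/2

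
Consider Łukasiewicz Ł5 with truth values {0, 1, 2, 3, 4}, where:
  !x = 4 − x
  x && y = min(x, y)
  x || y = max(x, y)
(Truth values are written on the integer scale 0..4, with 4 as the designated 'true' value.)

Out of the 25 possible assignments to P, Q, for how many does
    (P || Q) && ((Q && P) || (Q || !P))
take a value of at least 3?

value 4: 5 assignments (counts)
value 3: 5 assignments (counts)
value 2: 7 assignments
value 1: 6 assignments
value 0: 2 assignments
So 10 of the 25 assignments meet the threshold.

10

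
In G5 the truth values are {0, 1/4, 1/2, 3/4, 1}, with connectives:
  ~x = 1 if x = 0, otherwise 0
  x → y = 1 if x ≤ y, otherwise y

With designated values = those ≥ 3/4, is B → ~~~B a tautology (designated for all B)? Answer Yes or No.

No

Counterexample: take B = 1/4.
~B = ~1/4 = 0
~~B = ~0 = 1
~~~B = ~1 = 0
B → ~~~B = 1/4 → 0 = 0
This gives 0, which is below 3/4.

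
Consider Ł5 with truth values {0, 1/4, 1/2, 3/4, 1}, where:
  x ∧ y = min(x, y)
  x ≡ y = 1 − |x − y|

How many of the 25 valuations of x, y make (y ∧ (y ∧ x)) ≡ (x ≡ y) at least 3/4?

16

value 1: 9 assignments (counts)
value 3/4: 7 assignments (counts)
value 1/2: 5 assignments
value 1/4: 3 assignments
value 0: 1 assignment
So 16 of the 25 assignments meet the threshold.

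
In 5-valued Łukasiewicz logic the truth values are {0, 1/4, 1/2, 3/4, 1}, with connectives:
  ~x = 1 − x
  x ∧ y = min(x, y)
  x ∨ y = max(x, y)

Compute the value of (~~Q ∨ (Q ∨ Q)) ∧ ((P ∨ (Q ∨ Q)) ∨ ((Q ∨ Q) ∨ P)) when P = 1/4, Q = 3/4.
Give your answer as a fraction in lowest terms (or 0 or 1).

~Q = ~3/4 = 1/4
~~Q = ~1/4 = 3/4
Q ∨ Q = 3/4 ∨ 3/4 = 3/4
~~Q ∨ (Q ∨ Q) = 3/4 ∨ 3/4 = 3/4
Q ∨ Q = 3/4 ∨ 3/4 = 3/4
P ∨ (Q ∨ Q) = 1/4 ∨ 3/4 = 3/4
Q ∨ Q = 3/4 ∨ 3/4 = 3/4
(Q ∨ Q) ∨ P = 3/4 ∨ 1/4 = 3/4
(P ∨ (Q ∨ Q)) ∨ ((Q ∨ Q) ∨ P) = 3/4 ∨ 3/4 = 3/4
(~~Q ∨ (Q ∨ Q)) ∧ ((P ∨ (Q ∨ Q)) ∨ ((Q ∨ Q) ∨ P)) = 3/4 ∧ 3/4 = 3/4

3/4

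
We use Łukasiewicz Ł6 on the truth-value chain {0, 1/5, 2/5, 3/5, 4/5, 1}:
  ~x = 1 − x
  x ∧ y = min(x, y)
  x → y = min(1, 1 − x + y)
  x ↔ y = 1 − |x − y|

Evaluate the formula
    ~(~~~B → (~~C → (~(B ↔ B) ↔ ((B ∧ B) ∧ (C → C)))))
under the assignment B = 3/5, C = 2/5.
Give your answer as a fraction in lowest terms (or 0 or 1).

~B = ~3/5 = 2/5
~~B = ~2/5 = 3/5
~~~B = ~3/5 = 2/5
~C = ~2/5 = 3/5
~~C = ~3/5 = 2/5
B ↔ B = 3/5 ↔ 3/5 = 1
~(B ↔ B) = ~1 = 0
B ∧ B = 3/5 ∧ 3/5 = 3/5
C → C = 2/5 → 2/5 = 1
(B ∧ B) ∧ (C → C) = 3/5 ∧ 1 = 3/5
~(B ↔ B) ↔ ((B ∧ B) ∧ (C → C)) = 0 ↔ 3/5 = 2/5
~~C → (~(B ↔ B) ↔ ((B ∧ B) ∧ (C → C))) = 2/5 → 2/5 = 1
~~~B → (~~C → (~(B ↔ B) ↔ ((B ∧ B) ∧ (C → C)))) = 2/5 → 1 = 1
~(~~~B → (~~C → (~(B ↔ B) ↔ ((B ∧ B) ∧ (C → C))))) = ~1 = 0

0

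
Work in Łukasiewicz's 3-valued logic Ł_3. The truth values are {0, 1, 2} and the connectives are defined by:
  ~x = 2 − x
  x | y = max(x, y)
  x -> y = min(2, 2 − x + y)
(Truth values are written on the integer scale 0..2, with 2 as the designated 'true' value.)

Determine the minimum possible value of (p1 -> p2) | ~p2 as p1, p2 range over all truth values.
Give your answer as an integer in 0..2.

Take p1 = 2, p2 = 1:
p1 -> p2 = 2 -> 1 = 1
~p2 = ~1 = 1
(p1 -> p2) | ~p2 = 1 | 1 = 1
No assignment yields a value below 1, so this is the minimum.

1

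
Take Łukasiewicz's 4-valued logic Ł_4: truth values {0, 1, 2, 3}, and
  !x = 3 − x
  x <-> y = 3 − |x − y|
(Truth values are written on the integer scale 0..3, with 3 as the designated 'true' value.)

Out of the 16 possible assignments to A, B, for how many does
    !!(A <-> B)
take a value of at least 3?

A = 0, B = 0 ↦ 3  ≥
A = 0, B = 1 ↦ 2  <
A = 0, B = 2 ↦ 1  <
A = 0, B = 3 ↦ 0  <
A = 1, B = 0 ↦ 2  <
A = 1, B = 1 ↦ 3  ≥
A = 1, B = 2 ↦ 2  <
A = 1, B = 3 ↦ 1  <
A = 2, B = 0 ↦ 1  <
A = 2, B = 1 ↦ 2  <
A = 2, B = 2 ↦ 3  ≥
A = 2, B = 3 ↦ 2  <
A = 3, B = 0 ↦ 0  <
A = 3, B = 1 ↦ 1  <
A = 3, B = 2 ↦ 2  <
A = 3, B = 3 ↦ 3  ≥
So 4 of the 16 assignments meet the threshold.

4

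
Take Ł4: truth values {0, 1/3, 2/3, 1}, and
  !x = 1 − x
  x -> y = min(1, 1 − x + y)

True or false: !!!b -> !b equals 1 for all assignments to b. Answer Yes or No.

Yes

b = 0 ↦ 1
b = 1/3 ↦ 1
b = 2/3 ↦ 1
b = 1 ↦ 1
Every assignment gives a value ≥ 1.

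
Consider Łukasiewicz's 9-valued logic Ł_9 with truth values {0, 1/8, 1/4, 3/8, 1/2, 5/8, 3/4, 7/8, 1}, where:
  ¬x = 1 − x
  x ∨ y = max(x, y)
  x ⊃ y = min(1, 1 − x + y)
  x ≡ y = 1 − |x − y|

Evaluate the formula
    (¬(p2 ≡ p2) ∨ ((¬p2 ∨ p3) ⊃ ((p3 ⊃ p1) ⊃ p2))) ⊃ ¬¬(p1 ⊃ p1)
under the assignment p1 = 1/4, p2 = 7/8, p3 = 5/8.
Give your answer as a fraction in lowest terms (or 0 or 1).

1

p2 ≡ p2 = 7/8 ≡ 7/8 = 1
¬(p2 ≡ p2) = ¬1 = 0
¬p2 = ¬7/8 = 1/8
¬p2 ∨ p3 = 1/8 ∨ 5/8 = 5/8
p3 ⊃ p1 = 5/8 ⊃ 1/4 = 5/8
(p3 ⊃ p1) ⊃ p2 = 5/8 ⊃ 7/8 = 1
(¬p2 ∨ p3) ⊃ ((p3 ⊃ p1) ⊃ p2) = 5/8 ⊃ 1 = 1
¬(p2 ≡ p2) ∨ ((¬p2 ∨ p3) ⊃ ((p3 ⊃ p1) ⊃ p2)) = 0 ∨ 1 = 1
p1 ⊃ p1 = 1/4 ⊃ 1/4 = 1
¬(p1 ⊃ p1) = ¬1 = 0
¬¬(p1 ⊃ p1) = ¬0 = 1
(¬(p2 ≡ p2) ∨ ((¬p2 ∨ p3) ⊃ ((p3 ⊃ p1) ⊃ p2))) ⊃ ¬¬(p1 ⊃ p1) = 1 ⊃ 1 = 1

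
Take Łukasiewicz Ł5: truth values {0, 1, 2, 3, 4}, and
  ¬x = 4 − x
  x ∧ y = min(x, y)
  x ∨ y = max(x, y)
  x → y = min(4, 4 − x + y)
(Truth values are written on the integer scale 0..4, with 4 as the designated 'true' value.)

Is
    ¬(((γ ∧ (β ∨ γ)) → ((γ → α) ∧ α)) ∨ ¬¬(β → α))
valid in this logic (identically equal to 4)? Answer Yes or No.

No

Counterexample: take α = 0, β = 0, γ = 0.
β ∨ γ = 0 ∨ 0 = 0
γ ∧ (β ∨ γ) = 0 ∧ 0 = 0
γ → α = 0 → 0 = 4
(γ → α) ∧ α = 4 ∧ 0 = 0
(γ ∧ (β ∨ γ)) → ((γ → α) ∧ α) = 0 → 0 = 4
β → α = 0 → 0 = 4
¬(β → α) = ¬4 = 0
¬¬(β → α) = ¬0 = 4
((γ ∧ (β ∨ γ)) → ((γ → α) ∧ α)) ∨ ¬¬(β → α) = 4 ∨ 4 = 4
¬(((γ ∧ (β ∨ γ)) → ((γ → α) ∧ α)) ∨ ¬¬(β → α)) = ¬4 = 0
This gives 0 ≠ 4.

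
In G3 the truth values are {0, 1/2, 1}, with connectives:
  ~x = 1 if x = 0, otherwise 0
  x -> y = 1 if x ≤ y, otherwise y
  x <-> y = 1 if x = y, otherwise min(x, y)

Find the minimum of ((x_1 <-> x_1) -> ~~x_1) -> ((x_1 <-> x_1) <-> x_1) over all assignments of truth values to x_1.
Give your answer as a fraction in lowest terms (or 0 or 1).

1/2

Take x_1 = 1/2:
x_1 <-> x_1 = 1/2 <-> 1/2 = 1
~x_1 = ~1/2 = 0
~~x_1 = ~0 = 1
(x_1 <-> x_1) -> ~~x_1 = 1 -> 1 = 1
x_1 <-> x_1 = 1/2 <-> 1/2 = 1
(x_1 <-> x_1) <-> x_1 = 1 <-> 1/2 = 1/2
((x_1 <-> x_1) -> ~~x_1) -> ((x_1 <-> x_1) <-> x_1) = 1 -> 1/2 = 1/2
No assignment yields a value below 1/2, so this is the minimum.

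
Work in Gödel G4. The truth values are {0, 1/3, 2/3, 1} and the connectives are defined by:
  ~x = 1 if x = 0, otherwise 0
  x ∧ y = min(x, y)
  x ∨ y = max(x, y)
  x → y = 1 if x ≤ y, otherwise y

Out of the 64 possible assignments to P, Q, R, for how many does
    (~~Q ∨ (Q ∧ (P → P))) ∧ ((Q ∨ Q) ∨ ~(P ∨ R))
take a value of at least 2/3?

33

value 1: 18 assignments (counts)
value 2/3: 15 assignments (counts)
value 1/3: 15 assignments
value 0: 16 assignments
So 33 of the 64 assignments meet the threshold.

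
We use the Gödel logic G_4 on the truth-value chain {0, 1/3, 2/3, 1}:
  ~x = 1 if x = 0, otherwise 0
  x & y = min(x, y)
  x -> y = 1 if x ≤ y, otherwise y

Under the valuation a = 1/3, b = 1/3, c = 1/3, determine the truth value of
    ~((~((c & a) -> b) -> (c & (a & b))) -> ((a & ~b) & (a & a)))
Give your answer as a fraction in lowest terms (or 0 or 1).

c & a = 1/3 & 1/3 = 1/3
(c & a) -> b = 1/3 -> 1/3 = 1
~((c & a) -> b) = ~1 = 0
a & b = 1/3 & 1/3 = 1/3
c & (a & b) = 1/3 & 1/3 = 1/3
~((c & a) -> b) -> (c & (a & b)) = 0 -> 1/3 = 1
~b = ~1/3 = 0
a & ~b = 1/3 & 0 = 0
a & a = 1/3 & 1/3 = 1/3
(a & ~b) & (a & a) = 0 & 1/3 = 0
(~((c & a) -> b) -> (c & (a & b))) -> ((a & ~b) & (a & a)) = 1 -> 0 = 0
~((~((c & a) -> b) -> (c & (a & b))) -> ((a & ~b) & (a & a))) = ~0 = 1

1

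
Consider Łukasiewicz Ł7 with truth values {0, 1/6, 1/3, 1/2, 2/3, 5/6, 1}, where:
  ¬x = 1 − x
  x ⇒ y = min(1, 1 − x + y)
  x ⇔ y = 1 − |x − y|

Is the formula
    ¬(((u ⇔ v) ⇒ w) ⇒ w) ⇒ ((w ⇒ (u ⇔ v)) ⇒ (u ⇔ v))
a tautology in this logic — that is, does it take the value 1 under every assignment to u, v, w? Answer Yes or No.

No

Counterexample: take u = 0, v = 2/3, w = 0.
u ⇔ v = 0 ⇔ 2/3 = 1/3
(u ⇔ v) ⇒ w = 1/3 ⇒ 0 = 2/3
((u ⇔ v) ⇒ w) ⇒ w = 2/3 ⇒ 0 = 1/3
¬(((u ⇔ v) ⇒ w) ⇒ w) = ¬1/3 = 2/3
w ⇒ (u ⇔ v) = 0 ⇒ 1/3 = 1
(w ⇒ (u ⇔ v)) ⇒ (u ⇔ v) = 1 ⇒ 1/3 = 1/3
¬(((u ⇔ v) ⇒ w) ⇒ w) ⇒ ((w ⇒ (u ⇔ v)) ⇒ (u ⇔ v)) = 2/3 ⇒ 1/3 = 2/3
This gives 2/3 ≠ 1.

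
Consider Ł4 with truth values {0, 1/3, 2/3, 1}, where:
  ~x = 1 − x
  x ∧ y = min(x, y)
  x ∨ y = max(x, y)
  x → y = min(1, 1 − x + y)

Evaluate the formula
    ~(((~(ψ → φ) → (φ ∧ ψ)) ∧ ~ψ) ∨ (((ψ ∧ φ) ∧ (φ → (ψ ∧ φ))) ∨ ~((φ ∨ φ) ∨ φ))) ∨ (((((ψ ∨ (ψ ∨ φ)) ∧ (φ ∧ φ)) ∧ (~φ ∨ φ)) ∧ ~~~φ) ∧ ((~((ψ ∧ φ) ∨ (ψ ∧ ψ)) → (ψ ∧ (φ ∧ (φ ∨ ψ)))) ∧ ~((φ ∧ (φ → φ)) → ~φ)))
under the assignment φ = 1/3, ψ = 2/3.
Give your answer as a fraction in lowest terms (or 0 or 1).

ψ → φ = 2/3 → 1/3 = 2/3
~(ψ → φ) = ~2/3 = 1/3
φ ∧ ψ = 1/3 ∧ 2/3 = 1/3
~(ψ → φ) → (φ ∧ ψ) = 1/3 → 1/3 = 1
~ψ = ~2/3 = 1/3
(~(ψ → φ) → (φ ∧ ψ)) ∧ ~ψ = 1 ∧ 1/3 = 1/3
ψ ∧ φ = 2/3 ∧ 1/3 = 1/3
ψ ∧ φ = 2/3 ∧ 1/3 = 1/3
φ → (ψ ∧ φ) = 1/3 → 1/3 = 1
(ψ ∧ φ) ∧ (φ → (ψ ∧ φ)) = 1/3 ∧ 1 = 1/3
φ ∨ φ = 1/3 ∨ 1/3 = 1/3
(φ ∨ φ) ∨ φ = 1/3 ∨ 1/3 = 1/3
~((φ ∨ φ) ∨ φ) = ~1/3 = 2/3
((ψ ∧ φ) ∧ (φ → (ψ ∧ φ))) ∨ ~((φ ∨ φ) ∨ φ) = 1/3 ∨ 2/3 = 2/3
((~(ψ → φ) → (φ ∧ ψ)) ∧ ~ψ) ∨ (((ψ ∧ φ) ∧ (φ → (ψ ∧ φ))) ∨ ~((φ ∨ φ) ∨ φ)) = 1/3 ∨ 2/3 = 2/3
~(((~(ψ → φ) → (φ ∧ ψ)) ∧ ~ψ) ∨ (((ψ ∧ φ) ∧ (φ → (ψ ∧ φ))) ∨ ~((φ ∨ φ) ∨ φ))) = ~2/3 = 1/3
ψ ∨ φ = 2/3 ∨ 1/3 = 2/3
ψ ∨ (ψ ∨ φ) = 2/3 ∨ 2/3 = 2/3
φ ∧ φ = 1/3 ∧ 1/3 = 1/3
(ψ ∨ (ψ ∨ φ)) ∧ (φ ∧ φ) = 2/3 ∧ 1/3 = 1/3
~φ = ~1/3 = 2/3
~φ ∨ φ = 2/3 ∨ 1/3 = 2/3
((ψ ∨ (ψ ∨ φ)) ∧ (φ ∧ φ)) ∧ (~φ ∨ φ) = 1/3 ∧ 2/3 = 1/3
~φ = ~1/3 = 2/3
~~φ = ~2/3 = 1/3
~~~φ = ~1/3 = 2/3
(((ψ ∨ (ψ ∨ φ)) ∧ (φ ∧ φ)) ∧ (~φ ∨ φ)) ∧ ~~~φ = 1/3 ∧ 2/3 = 1/3
ψ ∧ φ = 2/3 ∧ 1/3 = 1/3
ψ ∧ ψ = 2/3 ∧ 2/3 = 2/3
(ψ ∧ φ) ∨ (ψ ∧ ψ) = 1/3 ∨ 2/3 = 2/3
~((ψ ∧ φ) ∨ (ψ ∧ ψ)) = ~2/3 = 1/3
φ ∨ ψ = 1/3 ∨ 2/3 = 2/3
φ ∧ (φ ∨ ψ) = 1/3 ∧ 2/3 = 1/3
ψ ∧ (φ ∧ (φ ∨ ψ)) = 2/3 ∧ 1/3 = 1/3
~((ψ ∧ φ) ∨ (ψ ∧ ψ)) → (ψ ∧ (φ ∧ (φ ∨ ψ))) = 1/3 → 1/3 = 1
φ → φ = 1/3 → 1/3 = 1
φ ∧ (φ → φ) = 1/3 ∧ 1 = 1/3
~φ = ~1/3 = 2/3
(φ ∧ (φ → φ)) → ~φ = 1/3 → 2/3 = 1
~((φ ∧ (φ → φ)) → ~φ) = ~1 = 0
(~((ψ ∧ φ) ∨ (ψ ∧ ψ)) → (ψ ∧ (φ ∧ (φ ∨ ψ)))) ∧ ~((φ ∧ (φ → φ)) → ~φ) = 1 ∧ 0 = 0
((((ψ ∨ (ψ ∨ φ)) ∧ (φ ∧ φ)) ∧ (~φ ∨ φ)) ∧ ~~~φ) ∧ ((~((ψ ∧ φ) ∨ (ψ ∧ ψ)) → (ψ ∧ (φ ∧ (φ ∨ ψ)))) ∧ ~((φ ∧ (φ → φ)) → ~φ)) = 1/3 ∧ 0 = 0
~(((~(ψ → φ) → (φ ∧ ψ)) ∧ ~ψ) ∨ (((ψ ∧ φ) ∧ (φ → (ψ ∧ φ))) ∨ ~((φ ∨ φ) ∨ φ))) ∨ (((((ψ ∨ (ψ ∨ φ)) ∧ (φ ∧ φ)) ∧ (~φ ∨ φ)) ∧ ~~~φ) ∧ ((~((ψ ∧ φ) ∨ (ψ ∧ ψ)) → (ψ ∧ (φ ∧ (φ ∨ ψ)))) ∧ ~((φ ∧ (φ → φ)) → ~φ))) = 1/3 ∨ 0 = 1/3

1/3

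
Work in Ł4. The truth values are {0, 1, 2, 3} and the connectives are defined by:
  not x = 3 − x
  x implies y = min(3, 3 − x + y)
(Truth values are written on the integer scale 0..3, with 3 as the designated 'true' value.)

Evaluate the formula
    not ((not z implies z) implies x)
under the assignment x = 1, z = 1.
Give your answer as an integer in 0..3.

1

not z = not 1 = 2
not z implies z = 2 implies 1 = 2
(not z implies z) implies x = 2 implies 1 = 2
not ((not z implies z) implies x) = not 2 = 1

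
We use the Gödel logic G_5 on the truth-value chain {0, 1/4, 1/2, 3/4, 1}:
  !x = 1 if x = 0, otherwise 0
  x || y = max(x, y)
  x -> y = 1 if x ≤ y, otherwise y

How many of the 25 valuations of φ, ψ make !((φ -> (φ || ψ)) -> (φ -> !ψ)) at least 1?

16

value 1: 16 assignments (counts)
value 0: 9 assignments
So 16 of the 25 assignments meet the threshold.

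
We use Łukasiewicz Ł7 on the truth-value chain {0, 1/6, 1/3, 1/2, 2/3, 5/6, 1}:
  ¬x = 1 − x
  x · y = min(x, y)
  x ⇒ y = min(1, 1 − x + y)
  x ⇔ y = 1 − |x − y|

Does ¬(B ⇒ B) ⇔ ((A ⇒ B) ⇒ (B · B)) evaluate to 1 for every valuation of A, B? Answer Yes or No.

No

Counterexample: take A = 0, B = 1/6.
B ⇒ B = 1/6 ⇒ 1/6 = 1
¬(B ⇒ B) = ¬1 = 0
A ⇒ B = 0 ⇒ 1/6 = 1
B · B = 1/6 · 1/6 = 1/6
(A ⇒ B) ⇒ (B · B) = 1 ⇒ 1/6 = 1/6
¬(B ⇒ B) ⇔ ((A ⇒ B) ⇒ (B · B)) = 0 ⇔ 1/6 = 5/6
This gives 5/6 ≠ 1.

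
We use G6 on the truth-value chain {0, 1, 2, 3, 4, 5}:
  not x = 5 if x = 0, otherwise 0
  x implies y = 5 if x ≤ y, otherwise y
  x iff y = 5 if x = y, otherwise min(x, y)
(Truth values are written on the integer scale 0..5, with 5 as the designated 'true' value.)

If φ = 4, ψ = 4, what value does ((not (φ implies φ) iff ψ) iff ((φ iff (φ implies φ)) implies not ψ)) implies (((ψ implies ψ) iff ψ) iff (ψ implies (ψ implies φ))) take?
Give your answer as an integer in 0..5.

φ implies φ = 4 implies 4 = 5
not (φ implies φ) = not 5 = 0
not (φ implies φ) iff ψ = 0 iff 4 = 0
φ implies φ = 4 implies 4 = 5
φ iff (φ implies φ) = 4 iff 5 = 4
not ψ = not 4 = 0
(φ iff (φ implies φ)) implies not ψ = 4 implies 0 = 0
(not (φ implies φ) iff ψ) iff ((φ iff (φ implies φ)) implies not ψ) = 0 iff 0 = 5
ψ implies ψ = 4 implies 4 = 5
(ψ implies ψ) iff ψ = 5 iff 4 = 4
ψ implies φ = 4 implies 4 = 5
ψ implies (ψ implies φ) = 4 implies 5 = 5
((ψ implies ψ) iff ψ) iff (ψ implies (ψ implies φ)) = 4 iff 5 = 4
((not (φ implies φ) iff ψ) iff ((φ iff (φ implies φ)) implies not ψ)) implies (((ψ implies ψ) iff ψ) iff (ψ implies (ψ implies φ))) = 5 implies 4 = 4

4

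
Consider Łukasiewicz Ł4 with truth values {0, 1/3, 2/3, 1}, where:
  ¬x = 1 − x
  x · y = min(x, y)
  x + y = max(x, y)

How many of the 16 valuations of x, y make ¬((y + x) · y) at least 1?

4

x = 0, y = 0 ↦ 1  ≥
x = 0, y = 1/3 ↦ 2/3  <
x = 0, y = 2/3 ↦ 1/3  <
x = 0, y = 1 ↦ 0  <
x = 1/3, y = 0 ↦ 1  ≥
x = 1/3, y = 1/3 ↦ 2/3  <
x = 1/3, y = 2/3 ↦ 1/3  <
x = 1/3, y = 1 ↦ 0  <
x = 2/3, y = 0 ↦ 1  ≥
x = 2/3, y = 1/3 ↦ 2/3  <
x = 2/3, y = 2/3 ↦ 1/3  <
x = 2/3, y = 1 ↦ 0  <
x = 1, y = 0 ↦ 1  ≥
x = 1, y = 1/3 ↦ 2/3  <
x = 1, y = 2/3 ↦ 1/3  <
x = 1, y = 1 ↦ 0  <
So 4 of the 16 assignments meet the threshold.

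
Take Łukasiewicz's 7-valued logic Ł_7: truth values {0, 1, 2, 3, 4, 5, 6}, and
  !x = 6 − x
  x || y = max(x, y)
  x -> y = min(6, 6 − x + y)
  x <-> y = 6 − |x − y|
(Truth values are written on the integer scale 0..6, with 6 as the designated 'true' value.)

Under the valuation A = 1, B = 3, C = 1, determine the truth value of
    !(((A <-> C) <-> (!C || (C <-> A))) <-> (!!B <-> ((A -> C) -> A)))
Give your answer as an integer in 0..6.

A <-> C = 1 <-> 1 = 6
!C = !1 = 5
C <-> A = 1 <-> 1 = 6
!C || (C <-> A) = 5 || 6 = 6
(A <-> C) <-> (!C || (C <-> A)) = 6 <-> 6 = 6
!B = !3 = 3
!!B = !3 = 3
A -> C = 1 -> 1 = 6
(A -> C) -> A = 6 -> 1 = 1
!!B <-> ((A -> C) -> A) = 3 <-> 1 = 4
((A <-> C) <-> (!C || (C <-> A))) <-> (!!B <-> ((A -> C) -> A)) = 6 <-> 4 = 4
!(((A <-> C) <-> (!C || (C <-> A))) <-> (!!B <-> ((A -> C) -> A))) = !4 = 2

2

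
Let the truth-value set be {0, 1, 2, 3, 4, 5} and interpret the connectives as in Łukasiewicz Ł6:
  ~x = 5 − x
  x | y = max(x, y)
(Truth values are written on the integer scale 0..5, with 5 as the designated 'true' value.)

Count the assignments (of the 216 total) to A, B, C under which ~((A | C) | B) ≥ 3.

value 5: 1 assignment (counts)
value 4: 7 assignments (counts)
value 3: 19 assignments (counts)
value 2: 37 assignments
value 1: 61 assignments
value 0: 91 assignments
So 27 of the 216 assignments meet the threshold.

27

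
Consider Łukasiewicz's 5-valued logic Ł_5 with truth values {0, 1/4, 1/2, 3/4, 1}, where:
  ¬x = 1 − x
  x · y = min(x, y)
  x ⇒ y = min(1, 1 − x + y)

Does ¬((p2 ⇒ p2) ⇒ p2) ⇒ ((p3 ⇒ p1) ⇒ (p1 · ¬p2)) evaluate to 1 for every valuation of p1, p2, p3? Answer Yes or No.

No

Counterexample: take p1 = 0, p2 = 0, p3 = 0.
p2 ⇒ p2 = 0 ⇒ 0 = 1
(p2 ⇒ p2) ⇒ p2 = 1 ⇒ 0 = 0
¬((p2 ⇒ p2) ⇒ p2) = ¬0 = 1
p3 ⇒ p1 = 0 ⇒ 0 = 1
¬p2 = ¬0 = 1
p1 · ¬p2 = 0 · 1 = 0
(p3 ⇒ p1) ⇒ (p1 · ¬p2) = 1 ⇒ 0 = 0
¬((p2 ⇒ p2) ⇒ p2) ⇒ ((p3 ⇒ p1) ⇒ (p1 · ¬p2)) = 1 ⇒ 0 = 0
This gives 0 ≠ 1.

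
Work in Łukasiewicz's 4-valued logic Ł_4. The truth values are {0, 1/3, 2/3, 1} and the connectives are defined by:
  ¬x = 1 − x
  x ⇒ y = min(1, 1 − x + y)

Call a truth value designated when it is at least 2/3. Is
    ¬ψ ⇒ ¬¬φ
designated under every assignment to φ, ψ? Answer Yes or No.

No

Counterexample: take φ = 0, ψ = 0.
¬ψ = ¬0 = 1
¬φ = ¬0 = 1
¬¬φ = ¬1 = 0
¬ψ ⇒ ¬¬φ = 1 ⇒ 0 = 0
This gives 0, which is below 2/3.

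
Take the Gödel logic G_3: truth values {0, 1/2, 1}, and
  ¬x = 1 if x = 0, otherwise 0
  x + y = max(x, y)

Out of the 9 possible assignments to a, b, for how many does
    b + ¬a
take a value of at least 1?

5

a = 0, b = 0 ↦ 1  ≥
a = 0, b = 1/2 ↦ 1  ≥
a = 0, b = 1 ↦ 1  ≥
a = 1/2, b = 0 ↦ 0  <
a = 1/2, b = 1/2 ↦ 1/2  <
a = 1/2, b = 1 ↦ 1  ≥
a = 1, b = 0 ↦ 0  <
a = 1, b = 1/2 ↦ 1/2  <
a = 1, b = 1 ↦ 1  ≥
So 5 of the 9 assignments meet the threshold.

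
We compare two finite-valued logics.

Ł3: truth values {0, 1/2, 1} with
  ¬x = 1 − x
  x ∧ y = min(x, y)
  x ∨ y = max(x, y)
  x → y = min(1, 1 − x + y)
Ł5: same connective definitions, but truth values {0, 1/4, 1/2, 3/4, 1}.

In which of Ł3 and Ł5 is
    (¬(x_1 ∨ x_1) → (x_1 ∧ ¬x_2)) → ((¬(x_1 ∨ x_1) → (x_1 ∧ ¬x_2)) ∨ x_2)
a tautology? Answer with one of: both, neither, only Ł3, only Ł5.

In Ł3: every assignment gives 1 — tautology.
In Ł5: every assignment gives 1 — tautology.

both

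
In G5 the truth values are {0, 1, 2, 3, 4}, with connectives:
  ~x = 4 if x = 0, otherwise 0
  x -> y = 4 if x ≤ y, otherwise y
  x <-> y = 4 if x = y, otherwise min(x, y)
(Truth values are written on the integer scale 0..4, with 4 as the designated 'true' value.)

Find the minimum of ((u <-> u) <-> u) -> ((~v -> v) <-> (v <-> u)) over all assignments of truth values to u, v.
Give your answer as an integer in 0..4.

1

Take u = 2, v = 1:
u <-> u = 2 <-> 2 = 4
(u <-> u) <-> u = 4 <-> 2 = 2
~v = ~1 = 0
~v -> v = 0 -> 1 = 4
v <-> u = 1 <-> 2 = 1
(~v -> v) <-> (v <-> u) = 4 <-> 1 = 1
((u <-> u) <-> u) -> ((~v -> v) <-> (v <-> u)) = 2 -> 1 = 1
No assignment yields a value below 1, so this is the minimum.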